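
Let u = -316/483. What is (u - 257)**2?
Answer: 15487055809/233289 ≈ 66386.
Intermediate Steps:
u = -316/483 ≈ -0.65424
(u - 257)**2 = (-316/483 - 257)**2 = (-124447/483)**2 = 15487055809/233289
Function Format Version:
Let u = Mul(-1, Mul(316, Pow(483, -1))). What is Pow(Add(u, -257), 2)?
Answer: Rational(15487055809, 233289) ≈ 66386.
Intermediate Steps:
u = Rational(-316, 483) (u = Mul(-1, Mul(316, Rational(1, 483))) = Mul(-1, Rational(316, 483)) = Rational(-316, 483) ≈ -0.65424)
Pow(Add(u, -257), 2) = Pow(Add(Rational(-316, 483), -257), 2) = Pow(Rational(-124447, 483), 2) = Rational(15487055809, 233289)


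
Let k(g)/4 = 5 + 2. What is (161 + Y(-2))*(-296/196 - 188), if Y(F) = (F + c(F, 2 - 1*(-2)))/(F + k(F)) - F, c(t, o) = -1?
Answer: -2809015/91 ≈ -30868.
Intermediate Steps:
k(g) = 28 (k(g) = 4*(5 + 2) = 4*7 = 28)
Y(F) = -F + (-1 + F)/(28 + F) (Y(F) = (F - 1)/(F + 28) - F = (-1 + F)/(28 + F) - F = -F + (-1 + F)/(28 + F))
(161 + Y(-2))*(-296/196 - 188) = (161 + (-1 - 1*(-2)² - 27*(-2))/(28 - 2))*(-296/196 - 188) = (161 + (-1 - 1*4 + 54)/26)*(-296*1/196 - 188) = (161 + (-1 - 4 + 54)/26)*(-74/49 - 188) = (161 + (1/26)*49)*(-9286/49) = (161 + 49/26)*(-9286/49) = (4235/26)*(-9286/49) = -2809015/91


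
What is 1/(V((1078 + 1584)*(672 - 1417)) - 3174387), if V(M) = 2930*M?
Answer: -1/5813921087 ≈ -1.7200e-10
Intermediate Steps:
1/(V((1078 + 1584)*(672 - 1417)) - 3174387) = 1/(2930*((1078 + 1584)*(672 - 1417)) - 3174387) = 1/(2930*(2662*(-745)) - 3174387) = 1/(2930*(-1983190) - 3174387) = 1/(-5810746700 - 3174387) = 1/(-5813921087) = -1/5813921087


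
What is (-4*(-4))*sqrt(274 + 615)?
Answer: 16*sqrt(889) ≈ 477.06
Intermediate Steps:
(-4*(-4))*sqrt(274 + 615) = 16*sqrt(889)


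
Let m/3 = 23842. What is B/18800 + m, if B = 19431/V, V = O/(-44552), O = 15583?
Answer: 2619177485061/36620050 ≈ 71523.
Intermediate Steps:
m = 71526 (m = 3*23842 = 71526)
V = -15583/44552 (V = 15583/(-44552) = 15583*(-1/44552) = -15583/44552 ≈ -0.34977)
B = -865689912/15583 (B = 19431/(-15583/44552) = 19431*(-44552/15583) = -865689912/15583 ≈ -55554.)
B/18800 + m = -865689912/15583/18800 + 71526 = -865689912/15583*1/18800 + 71526 = -108211239/36620050 + 71526 = 2619177485061/36620050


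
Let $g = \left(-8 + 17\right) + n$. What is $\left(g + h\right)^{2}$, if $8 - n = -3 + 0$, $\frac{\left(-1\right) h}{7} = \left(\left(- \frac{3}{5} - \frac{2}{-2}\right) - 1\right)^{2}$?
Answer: $\frac{190969}{625} \approx 305.55$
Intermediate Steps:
$h = - \frac{63}{25}$ ($h = - 7 \left(\left(- \frac{3}{5} - \frac{2}{-2}\right) - 1\right)^{2} = - 7 \left(\left(\left(-3\right) \frac{1}{5} - -1\right) - 1\right)^{2} = - 7 \left(\left(- \frac{3}{5} + 1\right) - 1\right)^{2} = - 7 \left(\frac{2}{5} - 1\right)^{2} = - 7 \left(- \frac{3}{5}\right)^{2} = \left(-7\right) \frac{9}{25} = - \frac{63}{25} \approx -2.52$)
$n = 11$ ($n = 8 - \left(-3 + 0\right) = 8 - -3 = 8 + 3 = 11$)
$g = 20$ ($g = \left(-8 + 17\right) + 11 = 9 + 11 = 20$)
$\left(g + h\right)^{2} = \left(20 - \frac{63}{25}\right)^{2} = \left(\frac{437}{25}\right)^{2} = \frac{190969}{625}$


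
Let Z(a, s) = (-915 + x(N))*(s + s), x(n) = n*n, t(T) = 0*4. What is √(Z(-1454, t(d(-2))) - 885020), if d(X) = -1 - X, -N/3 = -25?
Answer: 2*I*√221255 ≈ 940.75*I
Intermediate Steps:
N = 75 (N = -3*(-25) = 75)
t(T) = 0
x(n) = n²
Z(a, s) = 9420*s (Z(a, s) = (-915 + 75²)*(s + s) = (-915 + 5625)*(2*s) = 4710*(2*s) = 9420*s)
√(Z(-1454, t(d(-2))) - 885020) = √(9420*0 - 885020) = √(0 - 885020) = √(-885020) = 2*I*√221255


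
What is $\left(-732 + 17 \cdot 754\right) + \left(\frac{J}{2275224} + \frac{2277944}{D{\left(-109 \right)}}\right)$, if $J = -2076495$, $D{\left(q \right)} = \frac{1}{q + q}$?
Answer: $- \frac{376610022360213}{758408} \approx -4.9658 \cdot 10^{8}$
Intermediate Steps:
$D{\left(q \right)} = \frac{1}{2 q}$
$\left(-732 + 17 \cdot 754\right) + \left(\frac{J}{2275224} + \frac{2277944}{D{\left(-109 \right)}}\right) = \left(-732 + 17 \cdot 754\right) + \left(- \frac{2076495}{2275224} + \frac{2277944}{\frac{1}{2} \frac{1}{-109}}\right) = \left(-732 + 12818\right) + \left(\left(-2076495\right) \frac{1}{2275224} + \frac{2277944}{\frac{1}{2} \left(- \frac{1}{109}\right)}\right) = 12086 + \left(- \frac{692165}{758408} + \frac{2277944}{- \frac{1}{218}}\right) = 12086 + \left(- \frac{692165}{758408} + 2277944 \left(-218\right)\right) = 12086 - \frac{376619188479301}{758408} = - \frac{376610022360213}{758408}$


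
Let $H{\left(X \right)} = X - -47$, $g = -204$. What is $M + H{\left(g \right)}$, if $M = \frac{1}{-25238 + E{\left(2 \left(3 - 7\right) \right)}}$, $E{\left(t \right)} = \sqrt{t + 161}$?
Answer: $- \frac{100002194325}{636956491} - \frac{3 \sqrt{17}}{636956491} \approx -157.0$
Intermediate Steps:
$E{\left(t \right)} = \sqrt{161 + t}$
$H{\left(X \right)} = 47 + X$ ($H{\left(X \right)} = X + 47 = 47 + X$)
$M = \frac{1}{-25238 + 3 \sqrt{17}}$ ($M = \frac{1}{-25238 + \sqrt{161 + 2 \left(3 - 7\right)}} = \frac{1}{-25238 + \sqrt{161 + 2 \left(-4\right)}} = \frac{1}{-25238 + \sqrt{161 - 8}} = \frac{1}{-25238 + \sqrt{153}} = \frac{1}{-25238 + 3 \sqrt{17}} \approx -3.9642 \cdot 10^{-5}$)
$M + H{\left(g \right)} = \left(- \frac{25238}{636956491} - \frac{3 \sqrt{17}}{636956491}\right) + \left(47 - 204\right) = \left(- \frac{25238}{636956491} - \frac{3 \sqrt{17}}{636956491}\right) - 157 = - \frac{100002194325}{636956491} - \frac{3 \sqrt{17}}{636956491}$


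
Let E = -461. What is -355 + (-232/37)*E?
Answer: 93817/37 ≈ 2535.6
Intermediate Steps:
-355 + (-232/37)*E = -355 - 232/37*(-461) = -355 + 106952/37 = 93817/37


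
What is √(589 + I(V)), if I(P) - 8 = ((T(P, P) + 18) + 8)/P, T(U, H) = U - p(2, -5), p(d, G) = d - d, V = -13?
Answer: 2*√149 ≈ 24.413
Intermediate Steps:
p(d, G) = 0
T(U, H) = U (T(U, H) = U - 1*0 = U + 0 = U)
I(P) = 8 + (26 + P)/P (I(P) = 8 + ((P + 18) + 8)/P = 8 + ((18 + P) + 8)/P = 8 + (26 + P)/P)
√(589 + I(V)) = √(589 + (9 + 26/(-13))) = √(589 + (9 + 26*(-1/13))) = √(589 + (9 - 2)) = √(589 + 7) = √596 = 2*√149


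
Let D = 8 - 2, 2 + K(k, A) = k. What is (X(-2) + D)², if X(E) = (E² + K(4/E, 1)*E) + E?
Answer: 256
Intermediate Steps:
K(k, A) = -2 + k
D = 6
X(E) = E + E² + E*(-2 + 4/E) (X(E) = (E² + (-2 + 4/E)*E) + E = (E² + E*(-2 + 4/E)) + E = E + E² + E*(-2 + 4/E))
(X(-2) + D)² = ((4 - 2*(-1 - 2)) + 6)² = ((4 - 2*(-3)) + 6)² = ((4 + 6) + 6)² = (10 + 6)² = 16² = 256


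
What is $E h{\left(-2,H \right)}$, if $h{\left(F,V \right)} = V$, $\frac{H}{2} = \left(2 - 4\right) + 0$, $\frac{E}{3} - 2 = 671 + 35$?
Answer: $-8496$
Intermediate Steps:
$E = 2124$ ($E = 6 + 3 \left(671 + 35\right) = 6 + 3 \cdot 706 = 6 + 2118 = 2124$)
$H = -4$ ($H = 2 \left(\left(2 - 4\right) + 0\right) = 2 \left(-2 + 0\right) = 2 \left(-2\right) = -4$)
$E h{\left(-2,H \right)} = 2124 \left(-4\right) = -8496$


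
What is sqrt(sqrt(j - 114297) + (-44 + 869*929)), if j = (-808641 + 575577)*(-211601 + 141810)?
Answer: sqrt(807257 + sqrt(16265655327)) ≈ 966.85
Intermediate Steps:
j = 16265769624 (j = -233064*(-69791) = 16265769624)
sqrt(sqrt(j - 114297) + (-44 + 869*929)) = sqrt(sqrt(16265769624 - 114297) + (-44 + 869*929)) = sqrt(sqrt(16265655327) + (-44 + 807301)) = sqrt(sqrt(16265655327) + 807257) = sqrt(807257 + sqrt(16265655327))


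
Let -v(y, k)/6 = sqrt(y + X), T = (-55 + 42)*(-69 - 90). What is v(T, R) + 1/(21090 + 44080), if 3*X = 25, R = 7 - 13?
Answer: 1/65170 - 2*sqrt(18678) ≈ -273.33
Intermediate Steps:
R = -6
T = 2067 (T = -13*(-159) = 2067)
X = 25/3 (X = (1/3)*25 = 25/3 ≈ 8.3333)
v(y, k) = -6*sqrt(25/3 + y) (v(y, k) = -6*sqrt(y + 25/3) = -6*sqrt(25/3 + y))
v(T, R) + 1/(21090 + 44080) = -2*sqrt(75 + 9*2067) + 1/(21090 + 44080) = -2*sqrt(75 + 18603) + 1/65170 = -2*sqrt(18678) + 1/65170 = 1/65170 - 2*sqrt(18678)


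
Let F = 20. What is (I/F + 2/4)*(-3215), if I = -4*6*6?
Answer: 43081/2 ≈ 21541.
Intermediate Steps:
I = -144 (I = -24*6 = -144)
(I/F + 2/4)*(-3215) = (-144/20 + 2/4)*(-3215) = (-144*1/20 + 2*(1/4))*(-3215) = (-36/5 + 1/2)*(-3215) = -67/10*(-3215) = 43081/2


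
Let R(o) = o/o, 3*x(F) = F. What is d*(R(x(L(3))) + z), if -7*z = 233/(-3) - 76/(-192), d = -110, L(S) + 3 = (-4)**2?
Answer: -222475/168 ≈ -1324.3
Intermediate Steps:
L(S) = 13 (L(S) = -3 + (-4)**2 = -3 + 16 = 13)
x(F) = F/3
R(o) = 1
z = 3709/336 (z = -(233/(-3) - 76/(-192))/7 = -(233*(-1/3) - 76*(-1/192))/7 = -(-233/3 + 19/48)/7 = -1/7*(-3709/48) = 3709/336 ≈ 11.039)
d*(R(x(L(3))) + z) = -110*(1 + 3709/336) = -110*4045/336 = -222475/168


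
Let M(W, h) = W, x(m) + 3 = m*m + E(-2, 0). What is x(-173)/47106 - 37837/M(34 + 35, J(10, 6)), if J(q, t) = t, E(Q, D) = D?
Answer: -296714138/541719 ≈ -547.73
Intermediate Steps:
x(m) = -3 + m² (x(m) = -3 + (m*m + 0) = -3 + (m² + 0) = -3 + m²)
x(-173)/47106 - 37837/M(34 + 35, J(10, 6)) = (-3 + (-173)²)/47106 - 37837/(34 + 35) = (-3 + 29929)*(1/47106) - 37837/69 = 29926*(1/47106) - 37837*1/69 = 14963/23553 - 37837/69 = -296714138/541719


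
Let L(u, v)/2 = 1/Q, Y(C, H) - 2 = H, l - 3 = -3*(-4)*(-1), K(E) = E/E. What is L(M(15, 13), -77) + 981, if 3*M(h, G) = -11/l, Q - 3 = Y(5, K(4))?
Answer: 2944/3 ≈ 981.33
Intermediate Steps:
K(E) = 1
l = -9 (l = 3 - 3*(-4)*(-1) = 3 + 12*(-1) = 3 - 12 = -9)
Y(C, H) = 2 + H
Q = 6 (Q = 3 + (2 + 1) = 3 + 3 = 6)
M(h, G) = 11/27 (M(h, G) = (-11/(-9))/3 = (-11*(-⅑))/3 = (⅓)*(11/9) = 11/27)
L(u, v) = ⅓ (L(u, v) = 2/6 = 2*(⅙) = ⅓)
L(M(15, 13), -77) + 981 = ⅓ + 981 = 2944/3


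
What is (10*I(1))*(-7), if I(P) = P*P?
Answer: -70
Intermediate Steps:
I(P) = P²
(10*I(1))*(-7) = (10*1²)*(-7) = (10*1)*(-7) = 10*(-7) = -70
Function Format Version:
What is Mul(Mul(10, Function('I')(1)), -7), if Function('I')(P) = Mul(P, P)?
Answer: -70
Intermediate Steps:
Function('I')(P) = Pow(P, 2)
Mul(Mul(10, Function('I')(1)), -7) = Mul(Mul(10, Pow(1, 2)), -7) = Mul(Mul(10, 1), -7) = Mul(10, -7) = -70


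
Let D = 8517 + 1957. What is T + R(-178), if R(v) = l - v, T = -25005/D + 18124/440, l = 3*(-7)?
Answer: 56398281/288035 ≈ 195.80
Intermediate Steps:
D = 10474
l = -21
T = 11176786/288035 (T = -25005/10474 + 18124/440 = -25005*1/10474 + 18124*(1/440) = -25005/10474 + 4531/110 = 11176786/288035 ≈ 38.804)
R(v) = -21 - v
T + R(-178) = 11176786/288035 + (-21 - 1*(-178)) = 11176786/288035 + (-21 + 178) = 11176786/288035 + 157 = 56398281/288035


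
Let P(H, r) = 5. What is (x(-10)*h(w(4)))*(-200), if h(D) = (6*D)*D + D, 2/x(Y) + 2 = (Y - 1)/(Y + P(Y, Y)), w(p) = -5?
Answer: -290000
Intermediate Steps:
x(Y) = 2/(-2 + (-1 + Y)/(5 + Y)) (x(Y) = 2/(-2 + (Y - 1)/(Y + 5)) = 2/(-2 + (-1 + Y)/(5 + Y)))
h(D) = D + 6*D² (h(D) = 6*D² + D = D + 6*D²)
(x(-10)*h(w(4)))*(-200) = ((2*(-5 - 1*(-10))/(11 - 10))*(-5*(1 + 6*(-5))))*(-200) = ((2*(-5 + 10)/1)*(-5*(1 - 30)))*(-200) = ((2*1*5)*(-5*(-29)))*(-200) = (10*145)*(-200) = 1450*(-200) = -290000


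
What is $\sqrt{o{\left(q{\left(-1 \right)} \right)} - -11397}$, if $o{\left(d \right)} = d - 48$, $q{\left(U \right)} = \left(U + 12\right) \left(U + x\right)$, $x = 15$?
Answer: $\sqrt{11503} \approx 107.25$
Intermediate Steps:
$q{\left(U \right)} = \left(12 + U\right) \left(15 + U\right)$ ($q{\left(U \right)} = \left(U + 12\right) \left(U + 15\right) = \left(12 + U\right) \left(15 + U\right)$)
$o{\left(d \right)} = -48 + d$ ($o{\left(d \right)} = d - 48 = -48 + d$)
$\sqrt{o{\left(q{\left(-1 \right)} \right)} - -11397} = \sqrt{\left(-48 + \left(180 + \left(-1\right)^{2} + 27 \left(-1\right)\right)\right) - -11397} = \sqrt{\left(-48 + \left(180 + 1 - 27\right)\right) + 11397} = \sqrt{\left(-48 + 154\right) + 11397} = \sqrt{106 + 11397} = \sqrt{11503}$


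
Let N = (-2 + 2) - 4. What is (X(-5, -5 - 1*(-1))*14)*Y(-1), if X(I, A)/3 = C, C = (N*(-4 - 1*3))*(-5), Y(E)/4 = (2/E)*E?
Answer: -47040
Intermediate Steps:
N = -4 (N = 0 - 4 = -4)
Y(E) = 8 (Y(E) = 4*((2/E)*E) = 4*2 = 8)
C = -140 (C = -4*(-4 - 1*3)*(-5) = -4*(-4 - 3)*(-5) = -4*(-7)*(-5) = 28*(-5) = -140)
X(I, A) = -420 (X(I, A) = 3*(-140) = -420)
(X(-5, -5 - 1*(-1))*14)*Y(-1) = -420*14*8 = -5880*8 = -47040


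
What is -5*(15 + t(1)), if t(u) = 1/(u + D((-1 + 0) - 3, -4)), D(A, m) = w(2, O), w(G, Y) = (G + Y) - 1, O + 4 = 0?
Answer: -145/2 ≈ -72.500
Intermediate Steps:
O = -4 (O = -4 + 0 = -4)
w(G, Y) = -1 + G + Y
D(A, m) = -3 (D(A, m) = -1 + 2 - 4 = -3)
t(u) = 1/(-3 + u) (t(u) = 1/(u - 3) = 1/(-3 + u))
-5*(15 + t(1)) = -5*(15 + 1/(-3 + 1)) = -5*(15 + 1/(-2)) = -5*(15 - ½) = -5*29/2 = -145/2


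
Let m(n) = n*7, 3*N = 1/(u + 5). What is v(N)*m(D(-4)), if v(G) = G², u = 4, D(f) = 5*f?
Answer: -140/729 ≈ -0.19204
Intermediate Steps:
N = 1/27 (N = 1/(3*(4 + 5)) = (⅓)/9 = (⅓)*(⅑) = 1/27 ≈ 0.037037)
m(n) = 7*n
v(N)*m(D(-4)) = (1/27)²*(7*(5*(-4))) = (7*(-20))/729 = (1/729)*(-140) = -140/729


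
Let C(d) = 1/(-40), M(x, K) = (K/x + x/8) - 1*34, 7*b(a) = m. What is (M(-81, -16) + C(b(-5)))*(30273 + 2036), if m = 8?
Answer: -2300497727/1620 ≈ -1.4201e+6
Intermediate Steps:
b(a) = 8/7 (b(a) = (⅐)*8 = 8/7)
M(x, K) = -34 + x/8 + K/x (M(x, K) = (K/x + x*(⅛)) - 34 = (K/x + x/8) - 34 = (x/8 + K/x) - 34 = -34 + x/8 + K/x)
C(d) = -1/40
(M(-81, -16) + C(b(-5)))*(30273 + 2036) = ((-34 + (⅛)*(-81) - 16/(-81)) - 1/40)*(30273 + 2036) = ((-34 - 81/8 - 16*(-1/81)) - 1/40)*32309 = ((-34 - 81/8 + 16/81) - 1/40)*32309 = (-28465/648 - 1/40)*32309 = -71203/1620*32309 = -2300497727/1620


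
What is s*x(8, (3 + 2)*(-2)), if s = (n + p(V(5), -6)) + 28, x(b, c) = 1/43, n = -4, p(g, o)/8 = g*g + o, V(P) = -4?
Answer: 104/43 ≈ 2.4186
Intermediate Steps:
p(g, o) = 8*o + 8*g**2 (p(g, o) = 8*(g*g + o) = 8*(g**2 + o) = 8*(o + g**2) = 8*o + 8*g**2)
x(b, c) = 1/43
s = 104 (s = (-4 + (8*(-6) + 8*(-4)**2)) + 28 = (-4 + (-48 + 8*16)) + 28 = (-4 + (-48 + 128)) + 28 = (-4 + 80) + 28 = 76 + 28 = 104)
s*x(8, (3 + 2)*(-2)) = 104*(1/43) = 104/43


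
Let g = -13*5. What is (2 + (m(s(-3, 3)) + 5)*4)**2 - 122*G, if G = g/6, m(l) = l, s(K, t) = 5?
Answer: 9257/3 ≈ 3085.7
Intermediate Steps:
g = -65
G = -65/6 ≈ -10.833
(2 + (m(s(-3, 3)) + 5)*4)**2 - 122*G = (2 + (5 + 5)*4)**2 - 122*(-65/6) = (2 + 10*4)**2 + 3965/3 = (2 + 40)**2 + 3965/3 = 42**2 + 3965/3 = 1764 + 3965/3 = 9257/3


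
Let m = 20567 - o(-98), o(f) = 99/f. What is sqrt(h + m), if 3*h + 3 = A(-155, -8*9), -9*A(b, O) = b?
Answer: sqrt(326612994)/126 ≈ 143.43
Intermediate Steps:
A(b, O) = -b/9
m = 2015665/98 (m = 20567 - 99/(-98) = 20567 - 99*(-1)/98 = 20567 - 1*(-99/98) = 20567 + 99/98 = 2015665/98 ≈ 20568.)
h = 128/27 (h = -1 + (-1/9*(-155))/3 = -1 + (1/3)*(155/9) = -1 + 155/27 = 128/27 ≈ 4.7407)
sqrt(h + m) = sqrt(128/27 + 2015665/98) = sqrt(54435499/2646) = sqrt(326612994)/126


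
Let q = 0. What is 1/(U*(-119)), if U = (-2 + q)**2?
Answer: -1/476 ≈ -0.0021008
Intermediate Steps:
U = 4 (U = (-2 + 0)**2 = (-2)**2 = 4)
1/(U*(-119)) = 1/(4*(-119)) = 1/(-476) = -1/476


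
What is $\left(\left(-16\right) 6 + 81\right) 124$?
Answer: $-1860$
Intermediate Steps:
$\left(\left(-16\right) 6 + 81\right) 124 = \left(-96 + 81\right) 124 = \left(-15\right) 124 = -1860$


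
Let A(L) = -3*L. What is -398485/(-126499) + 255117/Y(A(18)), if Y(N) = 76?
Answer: 32302330243/9613924 ≈ 3360.0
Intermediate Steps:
-398485/(-126499) + 255117/Y(A(18)) = -398485/(-126499) + 255117/76 = -398485*(-1/126499) + 255117*(1/76) = 398485/126499 + 255117/76 = 32302330243/9613924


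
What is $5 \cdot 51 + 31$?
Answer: $286$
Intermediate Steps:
$5 \cdot 51 + 31 = 255 + 31 = 286$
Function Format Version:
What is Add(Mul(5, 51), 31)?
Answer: 286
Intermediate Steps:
Add(Mul(5, 51), 31) = Add(255, 31) = 286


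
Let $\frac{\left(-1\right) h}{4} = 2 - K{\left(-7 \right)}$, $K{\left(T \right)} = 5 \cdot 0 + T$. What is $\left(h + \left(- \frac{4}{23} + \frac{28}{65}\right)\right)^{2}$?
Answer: $\frac{2855406096}{2235025} \approx 1277.6$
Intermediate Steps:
$K{\left(T \right)} = T$ ($K{\left(T \right)} = 0 + T = T$)
$h = -36$ ($h = - 4 \left(2 - -7\right) = - 4 \left(2 + 7\right) = \left(-4\right) 9 = -36$)
$\left(h + \left(- \frac{4}{23} + \frac{28}{65}\right)\right)^{2} = \left(-36 + \left(- \frac{4}{23} + \frac{28}{65}\right)\right)^{2} = \left(-36 + \frac{384}{1495}\right)^{2} = \left(- \frac{53436}{1495}\right)^{2} = \frac{2855406096}{2235025}$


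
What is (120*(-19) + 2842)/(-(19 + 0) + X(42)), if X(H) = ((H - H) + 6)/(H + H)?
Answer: -7868/265 ≈ -29.691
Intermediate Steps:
X(H) = 3/H (X(H) = (0 + 6)/((2*H)) = 6*(1/(2*H)) = 3/H)
(120*(-19) + 2842)/(-(19 + 0) + X(42)) = (120*(-19) + 2842)/(-(19 + 0) + 3/42) = (-2280 + 2842)/(-1*19 + 3*(1/42)) = 562/(-19 + 1/14) = 562/(-265/14) = 562*(-14/265) = -7868/265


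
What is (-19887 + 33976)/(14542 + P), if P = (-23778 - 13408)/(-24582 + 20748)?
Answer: 27008613/27895607 ≈ 0.96820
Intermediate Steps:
P = 18593/1917 (P = -37186/(-3834) = -37186*(-1/3834) = 18593/1917 ≈ 9.6990)
(-19887 + 33976)/(14542 + P) = (-19887 + 33976)/(14542 + 18593/1917) = 14089/(27895607/1917) = 14089*(1917/27895607) = 27008613/27895607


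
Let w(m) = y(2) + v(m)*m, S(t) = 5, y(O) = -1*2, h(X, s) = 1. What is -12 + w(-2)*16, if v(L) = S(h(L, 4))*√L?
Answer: -44 - 160*I*√2 ≈ -44.0 - 226.27*I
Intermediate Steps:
y(O) = -2
v(L) = 5*√L
w(m) = -2 + 5*m^(3/2) (w(m) = -2 + (5*√m)*m = -2 + 5*m^(3/2))
-12 + w(-2)*16 = -12 + (-2 + 5*(-2)^(3/2))*16 = -12 + (-2 + 5*(-2*I*√2))*16 = -12 + (-2 - 10*I*√2)*16 = -12 + (-32 - 160*I*√2) = -44 - 160*I*√2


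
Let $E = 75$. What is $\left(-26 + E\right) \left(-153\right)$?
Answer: $-7497$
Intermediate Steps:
$\left(-26 + E\right) \left(-153\right) = \left(-26 + 75\right) \left(-153\right) = 49 \left(-153\right) = -7497$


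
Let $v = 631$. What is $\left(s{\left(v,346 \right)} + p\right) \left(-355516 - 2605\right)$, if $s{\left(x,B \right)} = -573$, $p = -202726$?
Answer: $72805641179$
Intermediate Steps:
$\left(s{\left(v,346 \right)} + p\right) \left(-355516 - 2605\right) = \left(-573 - 202726\right) \left(-355516 - 2605\right) = \left(-203299\right) \left(-358121\right) = 72805641179$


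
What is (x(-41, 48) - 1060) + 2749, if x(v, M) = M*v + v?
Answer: -320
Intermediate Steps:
x(v, M) = v + M*v
(x(-41, 48) - 1060) + 2749 = (-41*(1 + 48) - 1060) + 2749 = (-41*49 - 1060) + 2749 = (-2009 - 1060) + 2749 = -3069 + 2749 = -320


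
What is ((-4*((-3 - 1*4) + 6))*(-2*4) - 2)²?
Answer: 1156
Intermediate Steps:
((-4*((-3 - 1*4) + 6))*(-2*4) - 2)² = (-4*((-3 - 4) + 6)*(-8) - 2)² = (-4*(-7 + 6)*(-8) - 2)² = (-4*(-1)*(-8) - 2)² = (4*(-8) - 2)² = (-32 - 2)² = (-34)² = 1156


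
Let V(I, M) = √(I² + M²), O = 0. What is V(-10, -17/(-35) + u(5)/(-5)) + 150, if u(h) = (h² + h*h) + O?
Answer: 150 + 13*√1381/35 ≈ 163.80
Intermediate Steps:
u(h) = 2*h² (u(h) = (h² + h*h) + 0 = (h² + h²) + 0 = 2*h² + 0 = 2*h²)
V(-10, -17/(-35) + u(5)/(-5)) + 150 = √((-10)² + (-17/(-35) + (2*5²)/(-5))²) + 150 = √(100 + (-17*(-1/35) + (2*25)*(-⅕))²) + 150 = √(100 + (17/35 + 50*(-⅕))²) + 150 = √(100 + (17/35 - 10)²) + 150 = √(100 + (-333/35)²) + 150 = √(100 + 110889/1225) + 150 = √(233389/1225) + 150 = 13*√1381/35 + 150 = 150 + 13*√1381/35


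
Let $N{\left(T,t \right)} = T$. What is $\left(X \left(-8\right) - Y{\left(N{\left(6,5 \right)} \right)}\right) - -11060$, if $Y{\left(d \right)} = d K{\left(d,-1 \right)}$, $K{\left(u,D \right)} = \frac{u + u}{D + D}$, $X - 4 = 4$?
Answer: $11032$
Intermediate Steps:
$X = 8$ ($X = 4 + 4 = 8$)
$K{\left(u,D \right)} = \frac{u}{D}$ ($K{\left(u,D \right)} = \frac{2 u}{2 D} = 2 u \frac{1}{2 D} = \frac{u}{D}$)
$Y{\left(d \right)} = - d^{2}$ ($Y{\left(d \right)} = d \frac{d}{-1} = d d \left(-1\right) = d \left(- d\right) = - d^{2}$)
$\left(X \left(-8\right) - Y{\left(N{\left(6,5 \right)} \right)}\right) - -11060 = \left(8 \left(-8\right) - - 6^{2}\right) - -11060 = \left(-64 - \left(-1\right) 36\right) + 11060 = \left(-64 - -36\right) + 11060 = \left(-64 + 36\right) + 11060 = -28 + 11060 = 11032$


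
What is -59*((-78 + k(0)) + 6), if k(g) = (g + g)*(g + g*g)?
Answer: 4248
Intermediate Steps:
k(g) = 2*g*(g + g²) (k(g) = (2*g)*(g + g²) = 2*g*(g + g²))
-59*((-78 + k(0)) + 6) = -59*((-78 + 2*0²*(1 + 0)) + 6) = -59*((-78 + 2*0*1) + 6) = -59*((-78 + 0) + 6) = -59*(-78 + 6) = -59*(-72) = 4248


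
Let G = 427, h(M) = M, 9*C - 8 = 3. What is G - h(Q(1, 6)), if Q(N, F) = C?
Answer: 3832/9 ≈ 425.78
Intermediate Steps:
C = 11/9 (C = 8/9 + (⅑)*3 = 8/9 + ⅓ = 11/9 ≈ 1.2222)
Q(N, F) = 11/9
G - h(Q(1, 6)) = 427 - 1*11/9 = 427 - 11/9 = 3832/9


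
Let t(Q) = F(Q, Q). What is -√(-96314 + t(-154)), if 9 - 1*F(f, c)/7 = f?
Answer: -I*√95173 ≈ -308.5*I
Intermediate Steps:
F(f, c) = 63 - 7*f
t(Q) = 63 - 7*Q
-√(-96314 + t(-154)) = -√(-96314 + (63 - 7*(-154))) = -√(-96314 + (63 + 1078)) = -√(-96314 + 1141) = -√(-95173) = -I*√95173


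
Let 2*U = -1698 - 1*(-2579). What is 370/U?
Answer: 740/881 ≈ 0.83995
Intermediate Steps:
U = 881/2 (U = (-1698 - 1*(-2579))/2 = (-1698 + 2579)/2 = (1/2)*881 = 881/2 ≈ 440.50)
370/U = 370/(881/2) = 370*(2/881) = 740/881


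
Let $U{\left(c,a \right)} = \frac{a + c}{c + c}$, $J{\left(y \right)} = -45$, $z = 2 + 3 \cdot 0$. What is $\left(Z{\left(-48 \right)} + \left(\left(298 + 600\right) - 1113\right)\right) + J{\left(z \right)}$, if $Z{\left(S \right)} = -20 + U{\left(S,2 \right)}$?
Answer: $- \frac{13417}{48} \approx -279.52$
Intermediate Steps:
$z = 2$ ($z = 2 + 0 = 2$)
$U{\left(c,a \right)} = \frac{a + c}{2 c}$
$Z{\left(S \right)} = -20 + \frac{2 + S}{2 S}$
$\left(Z{\left(-48 \right)} + \left(\left(298 + 600\right) - 1113\right)\right) + J{\left(z \right)} = \left(\left(- \frac{39}{2} + \frac{1}{-48}\right) + \left(\left(298 + 600\right) - 1113\right)\right) - 45 = \left(\left(- \frac{39}{2} - \frac{1}{48}\right) + \left(898 - 1113\right)\right) - 45 = \left(- \frac{937}{48} - 215\right) - 45 = - \frac{11257}{48} - 45 = - \frac{13417}{48}$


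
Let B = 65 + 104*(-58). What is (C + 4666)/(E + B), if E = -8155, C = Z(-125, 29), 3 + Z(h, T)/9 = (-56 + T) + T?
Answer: -4657/14122 ≈ -0.32977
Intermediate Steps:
B = -5967 (B = 65 - 6032 = -5967)
Z(h, T) = -531 + 18*T (Z(h, T) = -27 + 9*((-56 + T) + T) = -27 + 9*(-56 + 2*T) = -27 + (-504 + 18*T) = -531 + 18*T)
C = -9 (C = -531 + 18*29 = -531 + 522 = -9)
(C + 4666)/(E + B) = (-9 + 4666)/(-8155 - 5967) = 4657/(-14122) = 4657*(-1/14122) = -4657/14122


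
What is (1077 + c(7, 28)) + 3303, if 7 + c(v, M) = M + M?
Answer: 4429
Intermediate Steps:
c(v, M) = -7 + 2*M (c(v, M) = -7 + (M + M) = -7 + 2*M)
(1077 + c(7, 28)) + 3303 = (1077 + (-7 + 2*28)) + 3303 = (1077 + (-7 + 56)) + 3303 = (1077 + 49) + 3303 = 1126 + 3303 = 4429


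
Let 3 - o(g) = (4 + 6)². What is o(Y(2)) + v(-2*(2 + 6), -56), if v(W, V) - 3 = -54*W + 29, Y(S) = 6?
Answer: 799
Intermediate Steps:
o(g) = -97 (o(g) = 3 - (4 + 6)² = 3 - 1*10² = 3 - 1*100 = 3 - 100 = -97)
v(W, V) = 32 - 54*W (v(W, V) = 3 + (-54*W + 29) = 3 + (29 - 54*W) = 32 - 54*W)
o(Y(2)) + v(-2*(2 + 6), -56) = -97 + (32 - (-108)*(2 + 6)) = -97 + (32 - (-108)*8) = -97 + (32 - 54*(-16)) = -97 + (32 + 864) = -97 + 896 = 799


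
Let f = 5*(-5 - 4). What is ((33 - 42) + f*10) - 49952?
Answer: -50411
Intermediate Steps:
f = -45 (f = 5*(-9) = -45)
((33 - 42) + f*10) - 49952 = ((33 - 42) - 45*10) - 49952 = (-9 - 450) - 49952 = -459 - 49952 = -50411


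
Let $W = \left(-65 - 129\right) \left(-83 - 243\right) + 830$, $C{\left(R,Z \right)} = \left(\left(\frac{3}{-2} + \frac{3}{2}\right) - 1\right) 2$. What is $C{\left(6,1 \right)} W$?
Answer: $-128148$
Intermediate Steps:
$C{\left(R,Z \right)} = -2$ ($C{\left(R,Z \right)} = \left(\left(3 \left(- \frac{1}{2}\right) + 3 \cdot \frac{1}{2}\right) - 1\right) 2 = \left(\left(- \frac{3}{2} + \frac{3}{2}\right) - 1\right) 2 = \left(0 - 1\right) 2 = \left(-1\right) 2 = -2$)
$W = 64074$ ($W = - 194 \left(-83 - 243\right) + 830 = \left(-194\right) \left(-326\right) + 830 = 63244 + 830 = 64074$)
$C{\left(6,1 \right)} W = \left(-2\right) 64074 = -128148$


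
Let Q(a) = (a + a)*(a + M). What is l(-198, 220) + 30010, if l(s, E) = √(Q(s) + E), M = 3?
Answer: 30010 + 88*√10 ≈ 30288.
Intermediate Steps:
Q(a) = 2*a*(3 + a) (Q(a) = (a + a)*(a + 3) = (2*a)*(3 + a) = 2*a*(3 + a))
l(s, E) = √(E + 2*s*(3 + s)) (l(s, E) = √(2*s*(3 + s) + E) = √(E + 2*s*(3 + s)))
l(-198, 220) + 30010 = √(220 + 2*(-198)*(3 - 198)) + 30010 = √(220 + 2*(-198)*(-195)) + 30010 = √(220 + 77220) + 30010 = √77440 + 30010 = 88*√10 + 30010 = 30010 + 88*√10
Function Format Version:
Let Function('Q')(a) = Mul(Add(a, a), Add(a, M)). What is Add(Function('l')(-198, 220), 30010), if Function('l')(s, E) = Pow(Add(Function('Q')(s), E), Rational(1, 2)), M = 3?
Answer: Add(30010, Mul(88, Pow(10, Rational(1, 2)))) ≈ 30288.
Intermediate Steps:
Function('Q')(a) = Mul(2, a, Add(3, a)) (Function('Q')(a) = Mul(Add(a, a), Add(a, 3)) = Mul(Mul(2, a), Add(3, a)) = Mul(2, a, Add(3, a)))
Function('l')(s, E) = Pow(Add(E, Mul(2, s, Add(3, s))), Rational(1, 2)) (Function('l')(s, E) = Pow(Add(Mul(2, s, Add(3, s)), E), Rational(1, 2)) = Pow(Add(E, Mul(2, s, Add(3, s))), Rational(1, 2)))
Add(Function('l')(-198, 220), 30010) = Add(Pow(Add(220, Mul(2, -198, Add(3, -198))), Rational(1, 2)), 30010) = Add(Pow(Add(220, Mul(2, -198, -195)), Rational(1, 2)), 30010) = Add(Pow(Add(220, 77220), Rational(1, 2)), 30010) = Add(Pow(77440, Rational(1, 2)), 30010) = Add(Mul(88, Pow(10, Rational(1, 2))), 30010) = Add(30010, Mul(88, Pow(10, Rational(1, 2))))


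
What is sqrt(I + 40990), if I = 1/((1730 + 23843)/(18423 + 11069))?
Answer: sqrt(26807325904626)/25573 ≈ 202.46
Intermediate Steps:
I = 29492/25573 (I = 1/(25573/29492) = 29492/25573 ≈ 1.1532)
sqrt(I + 40990) = sqrt(29492/25573 + 40990) = sqrt(1048266762/25573) = sqrt(26807325904626)/25573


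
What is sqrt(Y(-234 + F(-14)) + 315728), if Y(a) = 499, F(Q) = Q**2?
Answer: sqrt(316227) ≈ 562.34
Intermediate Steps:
sqrt(Y(-234 + F(-14)) + 315728) = sqrt(499 + 315728) = sqrt(316227)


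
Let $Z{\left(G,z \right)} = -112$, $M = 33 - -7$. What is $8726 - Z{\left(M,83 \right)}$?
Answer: $8838$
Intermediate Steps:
$M = 40$ ($M = 33 + 7 = 40$)
$8726 - Z{\left(M,83 \right)} = 8726 - -112 = 8726 + 112 = 8838$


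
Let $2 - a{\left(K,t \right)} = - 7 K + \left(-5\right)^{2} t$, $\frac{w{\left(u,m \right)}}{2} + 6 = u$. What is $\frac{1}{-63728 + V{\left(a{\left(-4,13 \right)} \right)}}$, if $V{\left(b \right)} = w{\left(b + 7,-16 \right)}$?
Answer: $- \frac{1}{64428} \approx -1.5521 \cdot 10^{-5}$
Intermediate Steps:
$w{\left(u,m \right)} = -12 + 2 u$
$a{\left(K,t \right)} = 2 - 25 t + 7 K$ ($a{\left(K,t \right)} = 2 - \left(- 7 K + \left(-5\right)^{2} t\right) = 2 - \left(- 7 K + 25 t\right) = 2 + \left(- 25 t + 7 K\right) = 2 - 25 t + 7 K$)
$V{\left(b \right)} = 2 + 2 b$ ($V{\left(b \right)} = -12 + 2 \left(b + 7\right) = -12 + 2 \left(7 + b\right) = -12 + \left(14 + 2 b\right) = 2 + 2 b$)
$\frac{1}{-63728 + V{\left(a{\left(-4,13 \right)} \right)}} = \frac{1}{-63728 + \left(2 + 2 \left(2 - 325 + 7 \left(-4\right)\right)\right)} = \frac{1}{-63728 + \left(2 + 2 \left(2 - 325 - 28\right)\right)} = \frac{1}{-63728 + \left(2 + 2 \left(-351\right)\right)} = \frac{1}{-63728 + \left(2 - 702\right)} = \frac{1}{-63728 - 700} = \frac{1}{-64428} = - \frac{1}{64428}$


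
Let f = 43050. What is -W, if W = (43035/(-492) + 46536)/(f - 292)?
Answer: -7617559/7012312 ≈ -1.0863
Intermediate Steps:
W = 7617559/7012312 (W = (43035/(-492) + 46536)/(43050 - 292) = (43035*(-1/492) + 46536)/42758 = (-14345/164 + 46536)*(1/42758) = (7617559/164)*(1/42758) = 7617559/7012312 ≈ 1.0863)
-W = -1*7617559/7012312 = -7617559/7012312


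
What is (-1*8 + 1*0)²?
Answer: 64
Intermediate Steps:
(-1*8 + 1*0)² = (-8 + 0)² = (-8)² = 64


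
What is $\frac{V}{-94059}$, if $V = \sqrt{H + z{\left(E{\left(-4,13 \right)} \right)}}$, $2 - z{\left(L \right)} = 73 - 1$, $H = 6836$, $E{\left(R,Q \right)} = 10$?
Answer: $- \frac{\sqrt{6766}}{94059} \approx -0.00087451$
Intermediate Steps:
$z{\left(L \right)} = -70$ ($z{\left(L \right)} = 2 - \left(73 - 1\right) = 2 - 72 = -70$)
$V = \sqrt{6766}$ ($V = \sqrt{6836 - 70} = \sqrt{6766} \approx 82.256$)
$\frac{V}{-94059} = \frac{\sqrt{6766}}{-94059} = \sqrt{6766} \left(- \frac{1}{94059}\right) = - \frac{\sqrt{6766}}{94059}$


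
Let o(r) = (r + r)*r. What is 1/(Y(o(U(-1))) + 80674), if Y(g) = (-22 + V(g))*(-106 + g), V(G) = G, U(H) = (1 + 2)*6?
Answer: 1/419966 ≈ 2.3811e-6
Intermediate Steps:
U(H) = 18 (U(H) = 3*6 = 18)
o(r) = 2*r**2 (o(r) = (2*r)*r = 2*r**2)
Y(g) = (-106 + g)*(-22 + g) (Y(g) = (-22 + g)*(-106 + g) = (-106 + g)*(-22 + g))
1/(Y(o(U(-1))) + 80674) = 1/((2332 + (2*18**2)**2 - 256*18**2) + 80674) = 1/((2332 + (2*324)**2 - 256*324) + 80674) = 1/((2332 + 648**2 - 128*648) + 80674) = 1/((2332 + 419904 - 82944) + 80674) = 1/(339292 + 80674) = 1/419966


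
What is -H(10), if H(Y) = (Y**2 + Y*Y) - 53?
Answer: -147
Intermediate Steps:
H(Y) = -53 + 2*Y**2 (H(Y) = (Y**2 + Y**2) - 53 = 2*Y**2 - 53 = -53 + 2*Y**2)
-H(10) = -(-53 + 2*10**2) = -(-53 + 2*100) = -(-53 + 200) = -1*147 = -147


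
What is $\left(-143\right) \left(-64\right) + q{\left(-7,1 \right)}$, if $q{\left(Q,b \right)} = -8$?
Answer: $9144$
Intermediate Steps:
$\left(-143\right) \left(-64\right) + q{\left(-7,1 \right)} = \left(-143\right) \left(-64\right) - 8 = 9152 - 8 = 9144$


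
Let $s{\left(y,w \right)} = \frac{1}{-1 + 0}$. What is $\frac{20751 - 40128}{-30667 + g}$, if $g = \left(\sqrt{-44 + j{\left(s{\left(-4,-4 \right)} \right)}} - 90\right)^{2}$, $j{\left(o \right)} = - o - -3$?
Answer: $\frac{438055839}{512372449} - \frac{6975720 i \sqrt{10}}{512372449} \approx 0.85496 - 0.043053 i$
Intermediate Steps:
$s{\left(y,w \right)} = -1$ ($s{\left(y,w \right)} = \frac{1}{-1} = -1$)
$j{\left(o \right)} = 3 - o$ ($j{\left(o \right)} = - o + 3 = 3 - o$)
$g = \left(-90 + 2 i \sqrt{10}\right)^{2}$ ($g = \left(\sqrt{-44 + \left(3 - -1\right)} - 90\right)^{2} = \left(\sqrt{-44 + \left(3 + 1\right)} - 90\right)^{2} = \left(\sqrt{-44 + 4} - 90\right)^{2} = \left(\sqrt{-40} - 90\right)^{2} = \left(2 i \sqrt{10} - 90\right)^{2} = \left(-90 + 2 i \sqrt{10}\right)^{2} \approx 8060.0 - 1138.4 i$)
$\frac{20751 - 40128}{-30667 + g} = \frac{20751 - 40128}{-30667 + \left(8060 - 360 i \sqrt{10}\right)} = - \frac{19377}{-22607 - 360 i \sqrt{10}}$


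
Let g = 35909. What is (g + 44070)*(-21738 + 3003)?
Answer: -1498406565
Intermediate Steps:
(g + 44070)*(-21738 + 3003) = (35909 + 44070)*(-21738 + 3003) = 79979*(-18735) = -1498406565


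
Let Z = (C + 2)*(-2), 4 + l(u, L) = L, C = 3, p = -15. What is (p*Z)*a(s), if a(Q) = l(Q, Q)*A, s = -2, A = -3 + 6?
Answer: -2700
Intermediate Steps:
l(u, L) = -4 + L
A = 3
a(Q) = -12 + 3*Q (a(Q) = (-4 + Q)*3 = -12 + 3*Q)
Z = -10 (Z = (3 + 2)*(-2) = 5*(-2) = -10)
(p*Z)*a(s) = (-15*(-10))*(-12 + 3*(-2)) = 150*(-12 - 6) = 150*(-18) = -2700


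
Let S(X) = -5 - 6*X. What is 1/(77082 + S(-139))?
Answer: 1/77911 ≈ 1.2835e-5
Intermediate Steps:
1/(77082 + S(-139)) = 1/(77082 + (-5 - 6*(-139))) = 1/(77082 + (-5 + 834)) = 1/(77082 + 829) = 1/77911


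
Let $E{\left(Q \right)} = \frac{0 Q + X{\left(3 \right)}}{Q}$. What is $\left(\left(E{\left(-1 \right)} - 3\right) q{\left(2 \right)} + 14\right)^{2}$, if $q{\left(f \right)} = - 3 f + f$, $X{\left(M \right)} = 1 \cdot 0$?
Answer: $676$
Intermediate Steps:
$X{\left(M \right)} = 0$
$q{\left(f \right)} = - 2 f$
$E{\left(Q \right)} = 0$ ($E{\left(Q \right)} = \frac{0 Q + 0}{Q} = \frac{0 + 0}{Q} = \frac{0}{Q} = 0$)
$\left(\left(E{\left(-1 \right)} - 3\right) q{\left(2 \right)} + 14\right)^{2} = \left(\left(0 - 3\right) \left(\left(-2\right) 2\right) + 14\right)^{2} = \left(\left(-3\right) \left(-4\right) + 14\right)^{2} = \left(12 + 14\right)^{2} = 26^{2} = 676$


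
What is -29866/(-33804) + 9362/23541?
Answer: 169924759/132629994 ≈ 1.2812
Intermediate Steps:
-29866/(-33804) + 9362/23541 = -29866*(-1/33804) + 9362*(1/23541) = 14933/16902 + 9362/23541 = 169924759/132629994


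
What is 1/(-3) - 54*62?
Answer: -10045/3 ≈ -3348.3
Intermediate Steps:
1/(-3) - 54*62 = -⅓ - 3348 = -10045/3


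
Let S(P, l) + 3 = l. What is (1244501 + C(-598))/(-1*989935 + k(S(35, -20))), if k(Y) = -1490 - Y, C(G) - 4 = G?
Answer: -1243907/991402 ≈ -1.2547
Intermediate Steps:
C(G) = 4 + G
S(P, l) = -3 + l
(1244501 + C(-598))/(-1*989935 + k(S(35, -20))) = (1244501 + (4 - 598))/(-1*989935 + (-1490 - (-3 - 20))) = (1244501 - 594)/(-989935 + (-1490 - 1*(-23))) = 1243907/(-989935 + (-1490 + 23)) = 1243907/(-989935 - 1467) = 1243907/(-991402) = 1243907*(-1/991402) = -1243907/991402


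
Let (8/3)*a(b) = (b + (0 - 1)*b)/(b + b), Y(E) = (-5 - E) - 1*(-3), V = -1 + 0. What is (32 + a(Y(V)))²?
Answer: 1024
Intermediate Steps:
V = -1
Y(E) = -2 - E (Y(E) = (-5 - E) + 3 = -2 - E)
a(b) = 0 (a(b) = 3*((b + (0 - 1)*b)/(b + b))/8 = 3*((b - b)/((2*b)))/8 = 3*(0*(1/(2*b)))/8 = (3/8)*0 = 0)
(32 + a(Y(V)))² = (32 + 0)² = 32² = 1024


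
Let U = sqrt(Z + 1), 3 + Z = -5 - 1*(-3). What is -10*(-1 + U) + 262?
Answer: 272 - 20*I ≈ 272.0 - 20.0*I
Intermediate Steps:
Z = -5 (Z = -3 + (-5 - 1*(-3)) = -3 + (-5 + 3) = -3 - 2 = -5)
U = 2*I (U = sqrt(-5 + 1) = sqrt(-4) = 2*I ≈ 2.0*I)
-10*(-1 + U) + 262 = -10*(-1 + 2*I) + 262 = -2*(-5 + 10*I) + 262 = (10 - 20*I) + 262 = 272 - 20*I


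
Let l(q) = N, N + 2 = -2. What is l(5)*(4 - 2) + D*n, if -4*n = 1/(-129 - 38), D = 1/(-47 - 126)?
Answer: -924513/115564 ≈ -8.0000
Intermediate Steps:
N = -4 (N = -2 - 2 = -4)
l(q) = -4
D = -1/173 (D = 1/(-173) = -1/173 ≈ -0.0057803)
n = 1/668 (n = -1/(4*(-129 - 38)) = -¼/(-167) = -¼*(-1/167) = 1/668 ≈ 0.0014970)
l(5)*(4 - 2) + D*n = -4*(4 - 2) - 1/173*1/668 = -4*2 - 1/115564 = -8 - 1/115564 = -924513/115564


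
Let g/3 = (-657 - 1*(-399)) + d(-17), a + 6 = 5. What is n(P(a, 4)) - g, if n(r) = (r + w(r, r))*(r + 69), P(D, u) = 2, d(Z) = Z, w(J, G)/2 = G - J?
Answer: 967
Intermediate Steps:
w(J, G) = -2*J + 2*G (w(J, G) = 2*(G - J) = -2*J + 2*G)
a = -1 (a = -6 + 5 = -1)
n(r) = r*(69 + r) (n(r) = (r + (-2*r + 2*r))*(r + 69) = (r + 0)*(69 + r) = r*(69 + r))
g = -825 (g = 3*((-657 - 1*(-399)) - 17) = 3*((-657 + 399) - 17) = 3*(-258 - 17) = 3*(-275) = -825)
n(P(a, 4)) - g = 2*(69 + 2) - 1*(-825) = 2*71 + 825 = 142 + 825 = 967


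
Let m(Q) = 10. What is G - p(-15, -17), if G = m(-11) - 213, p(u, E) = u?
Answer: -188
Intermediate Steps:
G = -203 (G = 10 - 213 = -203)
G - p(-15, -17) = -203 - 1*(-15) = -203 + 15 = -188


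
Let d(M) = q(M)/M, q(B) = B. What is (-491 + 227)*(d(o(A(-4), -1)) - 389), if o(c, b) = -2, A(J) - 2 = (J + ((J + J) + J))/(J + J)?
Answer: 102432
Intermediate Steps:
A(J) = 4 (A(J) = 2 + (J + ((J + J) + J))/(J + J) = 2 + (J + (2*J + J))/((2*J)) = 2 + (J + 3*J)*(1/(2*J)) = 2 + (4*J)*(1/(2*J)) = 2 + 2 = 4)
d(M) = 1 (d(M) = M/M = 1)
(-491 + 227)*(d(o(A(-4), -1)) - 389) = (-491 + 227)*(1 - 389) = -264*(-388) = 102432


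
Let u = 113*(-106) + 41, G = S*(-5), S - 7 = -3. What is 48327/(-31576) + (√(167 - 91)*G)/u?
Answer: -48327/31576 + 40*√19/11937 ≈ -1.5159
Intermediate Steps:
S = 4 (S = 7 - 3 = 4)
G = -20 (G = 4*(-5) = -20)
u = -11937 (u = -11978 + 41 = -11937)
48327/(-31576) + (√(167 - 91)*G)/u = 48327/(-31576) + (√(167 - 91)*(-20))/(-11937) = 48327*(-1/31576) + (√76*(-20))*(-1/11937) = -48327/31576 + ((2*√19)*(-20))*(-1/11937) = -48327/31576 - 40*√19*(-1/11937) = -48327/31576 + 40*√19/11937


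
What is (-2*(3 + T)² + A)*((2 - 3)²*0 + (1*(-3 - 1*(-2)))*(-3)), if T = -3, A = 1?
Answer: 3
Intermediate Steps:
(-2*(3 + T)² + A)*((2 - 3)²*0 + (1*(-3 - 1*(-2)))*(-3)) = (-2*(3 - 3)² + 1)*((2 - 3)²*0 + (1*(-3 - 1*(-2)))*(-3)) = (-2*0² + 1)*((-1)²*0 + (1*(-3 + 2))*(-3)) = (-2*0 + 1)*(1*0 + (1*(-1))*(-3)) = (0 + 1)*(0 - 1*(-3)) = 1*(0 + 3) = 1*3 = 3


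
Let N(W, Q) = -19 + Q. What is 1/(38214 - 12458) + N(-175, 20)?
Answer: 25757/25756 ≈ 1.0000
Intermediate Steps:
1/(38214 - 12458) + N(-175, 20) = 1/(38214 - 12458) + (-19 + 20) = 1/25756 + 1 = 25757/25756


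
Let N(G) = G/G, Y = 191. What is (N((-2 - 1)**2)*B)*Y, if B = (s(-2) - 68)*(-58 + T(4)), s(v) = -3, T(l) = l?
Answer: 732294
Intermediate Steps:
N(G) = 1
B = 3834 (B = (-3 - 68)*(-58 + 4) = -71*(-54) = 3834)
(N((-2 - 1)**2)*B)*Y = (1*3834)*191 = 3834*191 = 732294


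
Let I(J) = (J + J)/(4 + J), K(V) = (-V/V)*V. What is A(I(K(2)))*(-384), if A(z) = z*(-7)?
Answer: -5376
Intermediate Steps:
K(V) = -V (K(V) = (-1*1)*V = -V)
I(J) = 2*J/(4 + J) (I(J) = (2*J)/(4 + J) = 2*J/(4 + J))
A(z) = -7*z
A(I(K(2)))*(-384) = -14*(-1*2)/(4 - 1*2)*(-384) = -14*(-2)/(4 - 2)*(-384) = -14*(-2)/2*(-384) = -7*(-2)*(-384) = 14*(-384) = -5376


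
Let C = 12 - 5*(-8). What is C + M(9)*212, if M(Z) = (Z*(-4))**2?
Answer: 274804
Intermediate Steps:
M(Z) = 16*Z**2 (M(Z) = (-4*Z)**2 = 16*Z**2)
C = 52 (C = 12 + 40 = 52)
C + M(9)*212 = 52 + (16*9**2)*212 = 52 + (16*81)*212 = 52 + 1296*212 = 52 + 274752 = 274804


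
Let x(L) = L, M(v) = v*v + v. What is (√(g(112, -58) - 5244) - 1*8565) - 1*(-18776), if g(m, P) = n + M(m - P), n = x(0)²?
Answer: 10211 + 19*√66 ≈ 10365.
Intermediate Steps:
M(v) = v + v² (M(v) = v² + v = v + v²)
n = 0 (n = 0² = 0)
g(m, P) = (m - P)*(1 + m - P) (g(m, P) = 0 + (m - P)*(1 + (m - P)) = 0 + (m - P)*(1 + m - P) = (m - P)*(1 + m - P))
(√(g(112, -58) - 5244) - 1*8565) - 1*(-18776) = (√(-(-58 - 1*112)*(1 + 112 - 1*(-58)) - 5244) - 1*8565) - 1*(-18776) = (√(-(-58 - 112)*(1 + 112 + 58) - 5244) - 8565) + 18776 = (√(-1*(-170)*171 - 5244) - 8565) + 18776 = (√(29070 - 5244) - 8565) + 18776 = (√23826 - 8565) + 18776 = (19*√66 - 8565) + 18776 = (-8565 + 19*√66) + 18776 = 10211 + 19*√66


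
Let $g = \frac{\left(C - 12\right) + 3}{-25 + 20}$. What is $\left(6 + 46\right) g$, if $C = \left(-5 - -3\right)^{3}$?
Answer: $\frac{884}{5} \approx 176.8$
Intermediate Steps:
$C = -8$ ($C = \left(-5 + 3\right)^{3} = \left(-2\right)^{3} = -8$)
$g = \frac{17}{5}$ ($g = \frac{\left(-8 - 12\right) + 3}{-25 + 20} = \frac{\left(-8 - 12\right) + 3}{-5} = \left(-20 + 3\right) \left(- \frac{1}{5}\right) = \left(-17\right) \left(- \frac{1}{5}\right) = \frac{17}{5} \approx 3.4$)
$\left(6 + 46\right) g = \left(6 + 46\right) \frac{17}{5} = 52 \cdot \frac{17}{5} = \frac{884}{5}$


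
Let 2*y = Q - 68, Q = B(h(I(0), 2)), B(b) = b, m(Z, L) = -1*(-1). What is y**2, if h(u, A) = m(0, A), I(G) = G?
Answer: 4489/4 ≈ 1122.3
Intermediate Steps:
m(Z, L) = 1
h(u, A) = 1
Q = 1
y = -67/2 (y = (1 - 68)/2 = (1/2)*(-67) = -67/2 ≈ -33.500)
y**2 = (-67/2)**2 = 4489/4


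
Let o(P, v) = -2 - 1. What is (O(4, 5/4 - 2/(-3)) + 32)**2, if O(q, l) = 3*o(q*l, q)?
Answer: 529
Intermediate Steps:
o(P, v) = -3
O(q, l) = -9 (O(q, l) = 3*(-3) = -9)
(O(4, 5/4 - 2/(-3)) + 32)**2 = (-9 + 32)**2 = 23**2 = 529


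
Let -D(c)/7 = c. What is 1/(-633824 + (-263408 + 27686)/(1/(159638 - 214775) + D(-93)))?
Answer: -17947093/11381796775589 ≈ -1.5768e-6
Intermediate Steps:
D(c) = -7*c
1/(-633824 + (-263408 + 27686)/(1/(159638 - 214775) + D(-93))) = 1/(-633824 + (-263408 + 27686)/(1/(159638 - 214775) - 7*(-93))) = 1/(-633824 - 235722/(1/(-55137) + 651)) = 1/(-633824 - 235722/(-1/55137 + 651)) = 1/(-633824 - 235722/35894186/55137) = 1/(-633824 - 235722*55137/35894186) = 1/(-633824 - 6498501957/17947093) = 1/(-11381796775589/17947093) = -17947093/11381796775589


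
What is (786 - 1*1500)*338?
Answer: -241332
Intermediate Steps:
(786 - 1*1500)*338 = (786 - 1500)*338 = -714*338 = -241332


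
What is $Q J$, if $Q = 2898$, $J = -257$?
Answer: $-744786$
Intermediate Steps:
$Q J = 2898 \left(-257\right) = -744786$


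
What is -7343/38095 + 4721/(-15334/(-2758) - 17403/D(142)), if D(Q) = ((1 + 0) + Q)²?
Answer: 5070547035208767/5058396803870 ≈ 1002.4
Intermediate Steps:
D(Q) = (1 + Q)²
-7343/38095 + 4721/(-15334/(-2758) - 17403/D(142)) = -7343/38095 + 4721/(-15334/(-2758) - 17403/(1 + 142)²) = -7343*1/38095 + 4721/(-15334*(-1/2758) - 17403/(143²)) = -7343/38095 + 4721/(7667/1379 - 17403/20449) = -7343/38095 + 4721/(132783746/28199171) = -7343/38095 + 4721*(28199171/132783746) = -7343/38095 + 133128286291/132783746 = 5070547035208767/5058396803870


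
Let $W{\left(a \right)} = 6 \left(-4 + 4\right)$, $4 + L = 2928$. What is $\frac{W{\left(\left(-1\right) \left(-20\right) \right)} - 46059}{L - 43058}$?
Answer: $\frac{15353}{13378} \approx 1.1476$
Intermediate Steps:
$L = 2924$ ($L = -4 + 2928 = 2924$)
$W{\left(a \right)} = 0$ ($W{\left(a \right)} = 6 \cdot 0 = 0$)
$\frac{W{\left(\left(-1\right) \left(-20\right) \right)} - 46059}{L - 43058} = \frac{0 - 46059}{2924 - 43058} = - \frac{46059}{-40134} = \left(-46059\right) \left(- \frac{1}{40134}\right) = \frac{15353}{13378}$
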